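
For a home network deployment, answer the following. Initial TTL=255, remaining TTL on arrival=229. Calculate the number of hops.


Given: initial TTL = 255, received TTL = 229
Hops = initial TTL - received TTL
Hops = 255 - 229 = 26

26


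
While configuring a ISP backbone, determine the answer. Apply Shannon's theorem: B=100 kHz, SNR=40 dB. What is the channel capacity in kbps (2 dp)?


Given: B = 100 kHz, SNR = 40 dB
SNR linear = 10^(40/10) = 10000
1 + SNR = 10001
log2(10001) = 13.2878566418
C = 100 * 1000 * 13.2878566418 = 1328785.6642 bps
C = 1328.785664 kbps -> 1328.79 kbps (2 dp)

1328.79


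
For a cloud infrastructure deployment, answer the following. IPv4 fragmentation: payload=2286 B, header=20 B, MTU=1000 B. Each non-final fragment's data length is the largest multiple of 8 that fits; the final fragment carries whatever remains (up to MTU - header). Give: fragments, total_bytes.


Max data per non-final fragment = floor((MTU - header)/8)*8 = floor((1000 - 20)/8)*8 = floor(980/8)*8 = 976 B
Final fragment needs no 8-byte alignment: it can carry up to MTU - header = 980 B
Non-final fragments needed = ceil((payload - 980) / 976) = ceil(1306/976) = ceil(1.3381) = 2
Number of fragments = 2 + 1 = 3
Fragment sizes (data): 2 * 976 B + 334 B (last, 334 <= 980 OK)
Total bytes sent = payload + n_frags * header = 2286 + 3*20 = 2286 + 60 = 2346 B

3, 2346


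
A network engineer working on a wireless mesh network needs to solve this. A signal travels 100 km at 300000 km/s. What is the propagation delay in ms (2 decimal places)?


Given: distance = 100 km, speed = 300000 km/s
Delay = distance / speed = 100 / 300000 seconds
Delay in ms = 100 * 1000 / 300000
Delay = 0.3333 ms
Rounded to 2 dp = 0.33 ms

0.33


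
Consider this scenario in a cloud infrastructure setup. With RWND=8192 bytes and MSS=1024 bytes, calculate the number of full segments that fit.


Given: RWND = 8192 bytes, MSS = 1024 bytes
Full segments = floor(RWND / MSS)
Full segments = floor(8192 / 1024)
Full segments = floor(8.0) = 8

8


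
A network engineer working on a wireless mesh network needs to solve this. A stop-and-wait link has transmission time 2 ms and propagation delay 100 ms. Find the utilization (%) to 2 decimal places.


Given: Ttrans = 2 ms, Tprop = 100 ms
RTT = 2 * Tprop = 2 * 100 = 200 ms
U = Ttrans / (Ttrans + RTT)
U = 2 / (2 + 200)
U = 2 / 202 = 0.009901
U% = 0.99%

0.99


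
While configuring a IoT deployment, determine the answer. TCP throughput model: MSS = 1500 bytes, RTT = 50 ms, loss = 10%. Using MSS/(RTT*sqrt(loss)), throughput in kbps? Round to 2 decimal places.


Given: MSS = 1500 bytes, RTT = 50 ms, loss = 10%
RTT in seconds = 50 / 1000 = 0.05
Loss rate = 10% = 0.1
sqrt(loss) = sqrt(0.1) = 0.316227766017
Throughput (bytes/s) = 1500 / (0.05 * 0.316227766017) = 94868.3298
Throughput (kbps) = 94868.3298 * 8 / 1000 = 758.946638 -> 758.95 kbps (2 dp)

758.95


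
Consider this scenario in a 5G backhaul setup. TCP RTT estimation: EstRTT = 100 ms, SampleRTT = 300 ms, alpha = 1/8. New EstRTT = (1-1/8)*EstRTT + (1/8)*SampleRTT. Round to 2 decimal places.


Given: EstRTT = 100 ms, SampleRTT = 300 ms, alpha = 1/8
New EstRTT = (1 - alpha) * EstRTT + alpha * SampleRTT
(7/8) * 100 = 87.5
(1/8) * 300 = 37.5
New EstRTT = 87.5 + 37.5 = 125 ms -> 125.00 ms (2 dp)

125.00


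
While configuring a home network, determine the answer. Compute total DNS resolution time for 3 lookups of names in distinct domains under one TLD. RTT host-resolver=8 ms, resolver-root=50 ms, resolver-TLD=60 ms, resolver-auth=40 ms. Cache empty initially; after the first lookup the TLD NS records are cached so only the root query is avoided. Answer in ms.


Lookup 1 (cold cache): local + root + TLD + auth = 8 + 50 + 60 + 40 = 158 ms
Lookups 2..3 (TLD NS cached -> skip root; new domain -> still ask TLD and auth): local + TLD + auth = 8 + 60 + 40 = 108 ms each
Remaining 2 lookups: 2 * 108 = 216 ms
Total = 158 + 216 = 374 ms

374


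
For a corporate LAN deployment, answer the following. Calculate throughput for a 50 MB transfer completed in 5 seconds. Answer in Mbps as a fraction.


Given: file = 50 MB, time = 5 s
File in Mb = 50 * 8 = 400 Mb
Throughput = 400 / 5 Mbps
Throughput = 80 Mbps

80


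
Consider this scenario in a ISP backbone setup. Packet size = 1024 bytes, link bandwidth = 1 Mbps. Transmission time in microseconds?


Given: packet = 1024 bytes, bandwidth = 1 Mbps
Packet in bits = 1024 * 8 = 8192 bits
Bandwidth = 1 * 10^6 = 1000000 bps
Time = 8192 / 1000000 seconds
Time in us = 8192 * 10^6 / 1000000 = 8192

8192


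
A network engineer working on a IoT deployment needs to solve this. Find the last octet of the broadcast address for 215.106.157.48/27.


Given: IP = 215.106.157.48, prefix = /27
Host bits = 32 - 27 = 5
Network last octet = 48 AND mask = 32
Host part size = 2^5 - 1 = 31
Broadcast last octet = 32 OR 31 = 63

63


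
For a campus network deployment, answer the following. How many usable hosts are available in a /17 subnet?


Given: subnet mask /17
Host bits = 32 - 17 = 15
Total addresses = 2^15 = 32768
Usable hosts = 32768 - 2 (network + broadcast) = 32766

32766


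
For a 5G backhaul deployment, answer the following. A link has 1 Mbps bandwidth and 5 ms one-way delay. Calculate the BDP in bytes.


Given: bandwidth = 1 Mbps, delay = 5 ms
BDP in bits = 1 * 10^6 * 5 / 1000
BDP in bits = 5000
BDP in bytes = 5000 / 8 = 625

625


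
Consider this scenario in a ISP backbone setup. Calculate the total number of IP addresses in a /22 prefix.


Given: CIDR prefix /22
Host bits = 32 - 22 = 10
Total addresses = 2^10 = 1024

1024


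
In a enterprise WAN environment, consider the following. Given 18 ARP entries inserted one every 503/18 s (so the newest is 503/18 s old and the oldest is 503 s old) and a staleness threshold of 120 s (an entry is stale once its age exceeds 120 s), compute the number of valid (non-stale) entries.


Ages are k * 503/18 s for k = 1..18 (spacing = 27.9444 s).
Entry k is valid iff k * 503/18 <= 120 iff k <= 18 * 120 / 503 = 4.2942
n_valid = floor(4.2942) = 4
(n_stale = 18 - 4 = 14)

4


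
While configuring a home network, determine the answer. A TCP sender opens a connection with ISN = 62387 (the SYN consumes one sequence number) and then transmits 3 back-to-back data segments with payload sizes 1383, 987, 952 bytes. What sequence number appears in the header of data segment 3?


The SYN occupies sequence number ISN = 62387, so the first data byte is ISN + 1 = 62388.
SEQ of data segment i = (ISN + 1) + sum of payload sizes of segments 1..i-1.
Segment 1: SEQ = 62388, payload = 1383 bytes
Segment 2: SEQ = 63771, payload = 987 bytes
Segment 3: SEQ = 64758, payload = 952 bytes
SEQ of segment 3 = 62388 + 1383 + 987 = 64758

64758


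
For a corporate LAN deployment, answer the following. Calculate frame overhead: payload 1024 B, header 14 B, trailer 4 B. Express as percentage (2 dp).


Given: payload = 1024 B, header = 14 B, trailer = 4 B
Overhead bytes = header + trailer = 14 + 4 = 18
Total frame = payload + overhead = 1024 + 18 = 1042
Overhead % = 18 / 1042 * 100 = 1.7274% -> 1.73% (2 dp)

1.73


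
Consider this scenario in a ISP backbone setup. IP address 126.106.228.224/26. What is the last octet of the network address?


Given: IP = 126.106.228.224, prefix = /26
Subnet mask = 255.255.255.192
Last octet of IP: 224
Last octet of mask: 192
Network last octet = 224 AND 192 = 192

192


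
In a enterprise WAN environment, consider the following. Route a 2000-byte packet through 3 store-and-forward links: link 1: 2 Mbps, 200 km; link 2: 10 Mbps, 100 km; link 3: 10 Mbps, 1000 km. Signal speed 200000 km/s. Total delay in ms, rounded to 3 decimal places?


Packet = 2000 bytes = 16000 bits. Store-and-forward: sum (t_trans + t_prop) per link.
Link 1: t_trans = 16000/(2*10^6) s = 8.0000 ms; t_prop = 200/200000 s = 1.0000 ms; subtotal = 9.0000 ms
Link 2: t_trans = 16000/(10*10^6) s = 1.6000 ms; t_prop = 100/200000 s = 0.5000 ms; subtotal = 2.1000 ms
Link 3: t_trans = 16000/(10*10^6) s = 1.6000 ms; t_prop = 1000/200000 s = 5.0000 ms; subtotal = 6.6000 ms
End-to-end = 9.0000 + 2.1000 + 6.6000 = 17.7000 ms -> 17.700 ms (3 dp)

17.700


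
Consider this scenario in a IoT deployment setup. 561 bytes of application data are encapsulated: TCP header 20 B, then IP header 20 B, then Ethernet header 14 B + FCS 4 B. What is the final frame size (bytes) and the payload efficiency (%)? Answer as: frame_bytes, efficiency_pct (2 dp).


TCP segment = 561 + 20 = 581 B
IP packet = 581 + 20 = 601 B
Ethernet frame = 601 + 14 + 4 = 619 B
Efficiency = app / frame = 561 / 619 = 0.906300 = 90.6300% -> 90.63% (2 dp)

619, 90.63


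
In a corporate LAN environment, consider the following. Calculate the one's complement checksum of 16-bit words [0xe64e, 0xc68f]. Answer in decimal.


Given words: [0xe64e, 0xc68f]
Step 1: Sum all words
Raw sum = 58958 + 50831 = 109789
Step 2: Fold carry: (44253 + 1) = 44254
One's complement = ~44254 & 0xFFFF = 21281

21281


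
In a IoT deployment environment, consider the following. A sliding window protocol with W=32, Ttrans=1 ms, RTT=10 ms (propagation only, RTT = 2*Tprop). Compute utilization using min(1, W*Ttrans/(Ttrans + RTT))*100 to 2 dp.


Given: W = 32, Ttrans = 1 ms, RTT = 10 ms (= 2 * Tprop, Tprop = 5 ms)
Cycle time = Ttrans + RTT = 1 + 10 = 11 ms (first packet sent until its ACK returns)
W * Ttrans = 32 * 1 = 32 ms of sending per cycle
W * Ttrans / (Ttrans + RTT) = 32 / 11 = 2.909091
U = min(1, 2.909091) = 1.000000
U% = 100.00%

100.00


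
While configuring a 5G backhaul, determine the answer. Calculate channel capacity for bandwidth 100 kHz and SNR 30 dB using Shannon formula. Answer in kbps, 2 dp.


Given: B = 100 kHz, SNR = 30 dB
SNR linear = 10^(30/10) = 1000
1 + SNR = 1001
log2(1001) = 9.9672262588
C = 100 * 1000 * 9.9672262588 = 996722.6259 bps
C = 996.722626 kbps -> 996.72 kbps (2 dp)

996.72


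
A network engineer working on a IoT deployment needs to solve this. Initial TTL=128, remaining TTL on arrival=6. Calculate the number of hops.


Given: initial TTL = 128, received TTL = 6
Hops = initial TTL - received TTL
Hops = 128 - 6 = 122

122


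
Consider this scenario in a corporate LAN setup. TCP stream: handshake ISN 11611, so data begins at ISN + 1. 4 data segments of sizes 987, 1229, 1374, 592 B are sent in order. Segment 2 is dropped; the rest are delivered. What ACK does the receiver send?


SYN uses sequence number 11611; first data byte = ISN + 1 = 11612.
Segment 1: SEQ = 11612, len = 987 B, covers [11612, 12598]
Segment 2: SEQ = 12599, len = 1229 B, covers [12599, 13827] [LOST]
Segment 3: SEQ = 13828, len = 1374 B, covers [13828, 15201]
Segment 4: SEQ = 15202, len = 592 B, covers [15202, 15793]
In-order data received: bytes [11612, 12598] (segments 1..1).
Segment 2 missing -> gap begins at byte 12599; later segments buffered out of order.
Cumulative ACK = next expected in-order byte = 11612 + 987 = 12599

12599


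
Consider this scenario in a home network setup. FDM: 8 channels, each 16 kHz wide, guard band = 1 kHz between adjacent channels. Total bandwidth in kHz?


Given: 8 channels, 16 kHz each, guard = 1 kHz
Channel bandwidth = 8 * 16 = 128 kHz
Guard bands = 7 gaps * 1 kHz = 7 kHz
Total = 128 + 7 = 135 kHz

135


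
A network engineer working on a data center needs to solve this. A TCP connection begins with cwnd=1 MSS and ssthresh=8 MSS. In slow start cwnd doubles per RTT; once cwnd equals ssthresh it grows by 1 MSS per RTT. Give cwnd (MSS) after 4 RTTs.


RTT 0: cwnd = 1 MSS (initial)
RTT 1: cwnd = 2 MSS (slow start, doubled)
RTT 2: cwnd = 4 MSS (slow start, doubled)
RTT 3: cwnd = 8 MSS (slow start, doubled)
RTT 4: cwnd = 9 MSS (congestion avoidance, +1)

9


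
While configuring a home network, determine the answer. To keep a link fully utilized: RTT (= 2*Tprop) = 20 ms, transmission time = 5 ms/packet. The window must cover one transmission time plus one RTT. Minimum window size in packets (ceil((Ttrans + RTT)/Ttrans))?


Given: Ttrans = 5 ms, RTT = 20 ms (= 2 * Tprop, Tprop = 10 ms)
Time until first ACK returns = Ttrans + RTT = 5 + 20 = 25 ms
Need W * Ttrans >= Ttrans + RTT  ->  W >= (Ttrans + RTT) / Ttrans
(Ttrans + RTT) / Ttrans = 25 / 5 = 5
W_min = ceil(5) = 5

5


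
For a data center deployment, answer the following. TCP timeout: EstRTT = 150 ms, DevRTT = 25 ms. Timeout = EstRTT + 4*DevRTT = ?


Given: EstRTT = 150 ms, DevRTT = 25 ms
Timeout = EstRTT + 4 * DevRTT
4 * DevRTT = 4 * 25 = 100
Timeout = 150 + 100 = 250 ms

250


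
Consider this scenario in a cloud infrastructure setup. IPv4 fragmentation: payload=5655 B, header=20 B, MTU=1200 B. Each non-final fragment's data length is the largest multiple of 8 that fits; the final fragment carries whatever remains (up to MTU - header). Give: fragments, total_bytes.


Max data per non-final fragment = floor((MTU - header)/8)*8 = floor((1200 - 20)/8)*8 = floor(1180/8)*8 = 1176 B
Final fragment needs no 8-byte alignment: it can carry up to MTU - header = 1180 B
Non-final fragments needed = ceil((payload - 1180) / 1176) = ceil(4475/1176) = ceil(3.8053) = 4
Number of fragments = 4 + 1 = 5
Fragment sizes (data): 4 * 1176 B + 951 B (last, 951 <= 1180 OK)
Total bytes sent = payload + n_frags * header = 5655 + 5*20 = 5655 + 100 = 5755 B

5, 5755


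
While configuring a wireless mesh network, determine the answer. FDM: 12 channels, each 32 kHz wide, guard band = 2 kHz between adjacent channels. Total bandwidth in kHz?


Given: 12 channels, 32 kHz each, guard = 2 kHz
Channel bandwidth = 12 * 32 = 384 kHz
Guard bands = 11 gaps * 2 kHz = 22 kHz
Total = 384 + 22 = 406 kHz

406


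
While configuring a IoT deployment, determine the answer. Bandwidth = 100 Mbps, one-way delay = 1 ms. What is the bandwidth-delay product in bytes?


Given: bandwidth = 100 Mbps, delay = 1 ms
BDP in bits = 100 * 10^6 * 1 / 1000
BDP in bits = 100000
BDP in bytes = 100000 / 8 = 12500

12500


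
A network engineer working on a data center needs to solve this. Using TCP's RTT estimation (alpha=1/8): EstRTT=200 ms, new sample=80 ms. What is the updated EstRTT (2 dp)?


Given: EstRTT = 200 ms, SampleRTT = 80 ms, alpha = 1/8
New EstRTT = (1 - alpha) * EstRTT + alpha * SampleRTT
(7/8) * 200 = 175
(1/8) * 80 = 10
New EstRTT = 175 + 10 = 185 ms -> 185.00 ms (2 dp)

185.00


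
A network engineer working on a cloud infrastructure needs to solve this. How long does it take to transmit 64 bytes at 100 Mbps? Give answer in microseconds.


Given: packet = 64 bytes, bandwidth = 100 Mbps
Packet in bits = 64 * 8 = 512 bits
Bandwidth = 100 * 10^6 = 100000000 bps
Time = 512 / 100000000 seconds
Time in us = 512 * 10^6 / 100000000 = 5.12

5.12


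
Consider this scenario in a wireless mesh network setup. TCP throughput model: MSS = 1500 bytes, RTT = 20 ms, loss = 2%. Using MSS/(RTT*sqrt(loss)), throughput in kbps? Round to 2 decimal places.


Given: MSS = 1500 bytes, RTT = 20 ms, loss = 2%
RTT in seconds = 20 / 1000 = 0.02
Loss rate = 2% = 0.02
sqrt(loss) = sqrt(0.02) = 0.141421356237
Throughput (bytes/s) = 1500 / (0.02 * 0.141421356237) = 530330.0859
Throughput (kbps) = 530330.0859 * 8 / 1000 = 4242.640687 -> 4242.64 kbps (2 dp)

4242.64


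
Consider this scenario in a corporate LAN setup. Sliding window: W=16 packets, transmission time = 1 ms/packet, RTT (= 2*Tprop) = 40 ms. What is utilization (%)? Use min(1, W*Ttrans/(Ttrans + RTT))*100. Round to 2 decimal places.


Given: W = 16, Ttrans = 1 ms, RTT = 40 ms (= 2 * Tprop, Tprop = 20 ms)
Cycle time = Ttrans + RTT = 1 + 40 = 41 ms (first packet sent until its ACK returns)
W * Ttrans = 16 * 1 = 16 ms of sending per cycle
W * Ttrans / (Ttrans + RTT) = 16 / 41 = 0.390244
U = min(1, 0.390244) = 0.390244
U% = 39.02%

39.02


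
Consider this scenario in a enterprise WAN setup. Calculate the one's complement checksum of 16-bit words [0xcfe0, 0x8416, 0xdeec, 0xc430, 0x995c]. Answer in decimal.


Given words: [0xcfe0, 0x8416, 0xdeec, 0xc430, 0x995c]
Step 1: Sum all words
Raw sum = 53216 + 33814 + 57068 + 50224 + 39260 = 233582
Step 2: Fold carry: (36974 + 3) = 36977
One's complement = ~36977 & 0xFFFF = 28558

28558


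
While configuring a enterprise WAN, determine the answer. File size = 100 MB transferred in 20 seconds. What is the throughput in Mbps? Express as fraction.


Given: file = 100 MB, time = 20 s
File in Mb = 100 * 8 = 800 Mb
Throughput = 800 / 20 Mbps
Throughput = 40 Mbps

40


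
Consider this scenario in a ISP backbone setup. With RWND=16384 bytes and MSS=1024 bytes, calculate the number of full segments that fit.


Given: RWND = 16384 bytes, MSS = 1024 bytes
Full segments = floor(RWND / MSS)
Full segments = floor(16384 / 1024)
Full segments = floor(16.0) = 16

16


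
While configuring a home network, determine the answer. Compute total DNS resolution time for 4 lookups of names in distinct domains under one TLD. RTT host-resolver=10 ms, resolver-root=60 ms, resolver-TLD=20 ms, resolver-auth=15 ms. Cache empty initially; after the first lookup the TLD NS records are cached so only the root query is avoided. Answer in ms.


Lookup 1 (cold cache): local + root + TLD + auth = 10 + 60 + 20 + 15 = 105 ms
Lookups 2..4 (TLD NS cached -> skip root; new domain -> still ask TLD and auth): local + TLD + auth = 10 + 20 + 15 = 45 ms each
Remaining 3 lookups: 3 * 45 = 135 ms
Total = 105 + 135 = 240 ms

240


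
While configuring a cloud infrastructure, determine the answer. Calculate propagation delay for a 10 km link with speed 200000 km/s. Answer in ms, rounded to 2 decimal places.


Given: distance = 10 km, speed = 200000 km/s
Delay = distance / speed = 10 / 200000 seconds
Delay in ms = 10 * 1000 / 200000
Delay = 0.0500 ms
Rounded to 2 dp = 0.05 ms

0.05


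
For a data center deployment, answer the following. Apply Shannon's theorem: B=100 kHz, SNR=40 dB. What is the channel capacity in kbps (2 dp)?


Given: B = 100 kHz, SNR = 40 dB
SNR linear = 10^(40/10) = 10000
1 + SNR = 10001
log2(10001) = 13.2878566418
C = 100 * 1000 * 13.2878566418 = 1328785.6642 bps
C = 1328.785664 kbps -> 1328.79 kbps (2 dp)

1328.79


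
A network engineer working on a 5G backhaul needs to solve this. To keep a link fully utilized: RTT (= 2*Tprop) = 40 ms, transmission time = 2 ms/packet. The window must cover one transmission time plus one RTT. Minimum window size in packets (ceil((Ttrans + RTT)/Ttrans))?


Given: Ttrans = 2 ms, RTT = 40 ms (= 2 * Tprop, Tprop = 20 ms)
Time until first ACK returns = Ttrans + RTT = 2 + 40 = 42 ms
Need W * Ttrans >= Ttrans + RTT  ->  W >= (Ttrans + RTT) / Ttrans
(Ttrans + RTT) / Ttrans = 42 / 2 = 21
W_min = ceil(21) = 21

21


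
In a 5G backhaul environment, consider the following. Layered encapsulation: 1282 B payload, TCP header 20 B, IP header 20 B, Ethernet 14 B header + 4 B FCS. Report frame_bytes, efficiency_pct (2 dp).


TCP segment = 1282 + 20 = 1302 B
IP packet = 1302 + 20 = 1322 B
Ethernet frame = 1322 + 14 + 4 = 1340 B
Efficiency = app / frame = 1282 / 1340 = 0.956716 = 95.6716% -> 95.67% (2 dp)

1340, 95.67


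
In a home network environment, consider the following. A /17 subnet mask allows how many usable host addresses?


Given: subnet mask /17
Host bits = 32 - 17 = 15
Total addresses = 2^15 = 32768
Usable hosts = 32768 - 2 (network + broadcast) = 32766

32766


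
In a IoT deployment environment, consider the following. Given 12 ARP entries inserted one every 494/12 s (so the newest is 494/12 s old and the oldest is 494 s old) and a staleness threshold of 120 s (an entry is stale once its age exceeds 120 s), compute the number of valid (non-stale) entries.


Ages are k * 494/12 s for k = 1..12 (spacing = 41.1667 s).
Entry k is valid iff k * 494/12 <= 120 iff k <= 12 * 120 / 494 = 2.9150
n_valid = floor(2.9150) = 2
(n_stale = 12 - 2 = 10)

2


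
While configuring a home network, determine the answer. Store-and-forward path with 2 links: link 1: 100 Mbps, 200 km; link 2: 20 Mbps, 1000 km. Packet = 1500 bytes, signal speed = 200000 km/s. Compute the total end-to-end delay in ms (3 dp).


Packet = 1500 bytes = 12000 bits. Store-and-forward: sum (t_trans + t_prop) per link.
Link 1: t_trans = 12000/(100*10^6) s = 0.1200 ms; t_prop = 200/200000 s = 1.0000 ms; subtotal = 1.1200 ms
Link 2: t_trans = 12000/(20*10^6) s = 0.6000 ms; t_prop = 1000/200000 s = 5.0000 ms; subtotal = 5.6000 ms
End-to-end = 1.1200 + 5.6000 = 6.7200 ms -> 6.720 ms (3 dp)

6.720


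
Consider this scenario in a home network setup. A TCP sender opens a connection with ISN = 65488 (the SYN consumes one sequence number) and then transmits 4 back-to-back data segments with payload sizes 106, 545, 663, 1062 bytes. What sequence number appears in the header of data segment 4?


The SYN occupies sequence number ISN = 65488, so the first data byte is ISN + 1 = 65489.
SEQ of data segment i = (ISN + 1) + sum of payload sizes of segments 1..i-1.
Segment 1: SEQ = 65489, payload = 106 bytes
Segment 2: SEQ = 65595, payload = 545 bytes
Segment 3: SEQ = 66140, payload = 663 bytes
Segment 4: SEQ = 66803, payload = 1062 bytes
SEQ of segment 4 = 65489 + 106 + 545 + 663 = 66803

66803


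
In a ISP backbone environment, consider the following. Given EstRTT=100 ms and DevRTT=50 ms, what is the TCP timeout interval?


Given: EstRTT = 100 ms, DevRTT = 50 ms
Timeout = EstRTT + 4 * DevRTT
4 * DevRTT = 4 * 50 = 200
Timeout = 100 + 200 = 300 ms

300


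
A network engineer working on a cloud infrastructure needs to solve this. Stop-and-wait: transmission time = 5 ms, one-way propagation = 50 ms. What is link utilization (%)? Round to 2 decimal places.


Given: Ttrans = 5 ms, Tprop = 50 ms
RTT = 2 * Tprop = 2 * 50 = 100 ms
U = Ttrans / (Ttrans + RTT)
U = 5 / (5 + 100)
U = 5 / 105 = 0.047619
U% = 4.76%

4.76


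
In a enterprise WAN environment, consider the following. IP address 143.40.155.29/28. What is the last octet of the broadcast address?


Given: IP = 143.40.155.29, prefix = /28
Host bits = 32 - 28 = 4
Network last octet = 29 AND mask = 16
Host part size = 2^4 - 1 = 15
Broadcast last octet = 16 OR 15 = 31

31


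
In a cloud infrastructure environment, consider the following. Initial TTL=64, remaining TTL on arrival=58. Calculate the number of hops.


Given: initial TTL = 64, received TTL = 58
Hops = initial TTL - received TTL
Hops = 64 - 58 = 6

6


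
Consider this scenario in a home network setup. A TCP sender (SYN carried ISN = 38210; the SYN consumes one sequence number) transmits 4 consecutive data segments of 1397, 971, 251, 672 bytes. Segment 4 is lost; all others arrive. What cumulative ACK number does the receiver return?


SYN uses sequence number 38210; first data byte = ISN + 1 = 38211.
Segment 1: SEQ = 38211, len = 1397 B, covers [38211, 39607]
Segment 2: SEQ = 39608, len = 971 B, covers [39608, 40578]
Segment 3: SEQ = 40579, len = 251 B, covers [40579, 40829]
Segment 4: SEQ = 40830, len = 672 B, covers [40830, 41501] [LOST]
In-order data received: bytes [38211, 40829] (segments 1..3).
Segment 4 missing -> gap begins at byte 40830.
Cumulative ACK = next expected in-order byte = 38211 + 1397 + 971 + 251 = 40830

40830


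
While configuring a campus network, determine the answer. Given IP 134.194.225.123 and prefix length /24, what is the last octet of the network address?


Given: IP = 134.194.225.123, prefix = /24
Subnet mask = 255.255.255.0
Last octet of IP: 123
Last octet of mask: 0
Network last octet = 123 AND 0 = 0

0


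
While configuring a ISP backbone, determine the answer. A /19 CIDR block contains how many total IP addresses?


Given: CIDR prefix /19
Host bits = 32 - 19 = 13
Total addresses = 2^13 = 8192

8192


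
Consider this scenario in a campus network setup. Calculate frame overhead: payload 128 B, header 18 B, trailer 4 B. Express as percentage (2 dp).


Given: payload = 128 B, header = 18 B, trailer = 4 B
Overhead bytes = header + trailer = 18 + 4 = 22
Total frame = payload + overhead = 128 + 22 = 150
Overhead % = 22 / 150 * 100 = 14.6667% -> 14.67% (2 dp)

14.67


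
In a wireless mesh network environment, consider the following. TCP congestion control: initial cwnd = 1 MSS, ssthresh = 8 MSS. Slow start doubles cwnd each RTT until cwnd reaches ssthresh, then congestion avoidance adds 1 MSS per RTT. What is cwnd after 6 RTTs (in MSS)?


RTT 0: cwnd = 1 MSS (initial)
RTT 1: cwnd = 2 MSS (slow start, doubled)
RTT 2: cwnd = 4 MSS (slow start, doubled)
RTT 3: cwnd = 8 MSS (slow start, doubled)
RTT 4: cwnd = 9 MSS (congestion avoidance, +1)
RTT 5: cwnd = 10 MSS (congestion avoidance, +1)
RTT 6: cwnd = 11 MSS (congestion avoidance, +1)

11


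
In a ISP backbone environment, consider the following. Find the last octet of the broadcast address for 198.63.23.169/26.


Given: IP = 198.63.23.169, prefix = /26
Host bits = 32 - 26 = 6
Network last octet = 169 AND mask = 128
Host part size = 2^6 - 1 = 63
Broadcast last octet = 128 OR 63 = 191

191


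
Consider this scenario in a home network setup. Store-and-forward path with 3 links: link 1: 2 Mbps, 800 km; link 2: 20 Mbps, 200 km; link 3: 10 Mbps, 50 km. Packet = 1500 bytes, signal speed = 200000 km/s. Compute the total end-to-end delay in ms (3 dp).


Packet = 1500 bytes = 12000 bits. Store-and-forward: sum (t_trans + t_prop) per link.
Link 1: t_trans = 12000/(2*10^6) s = 6.0000 ms; t_prop = 800/200000 s = 4.0000 ms; subtotal = 10.0000 ms
Link 2: t_trans = 12000/(20*10^6) s = 0.6000 ms; t_prop = 200/200000 s = 1.0000 ms; subtotal = 1.6000 ms
Link 3: t_trans = 12000/(10*10^6) s = 1.2000 ms; t_prop = 50/200000 s = 0.2500 ms; subtotal = 1.4500 ms
End-to-end = 10.0000 + 1.6000 + 1.4500 = 13.0500 ms -> 13.050 ms (3 dp)

13.050


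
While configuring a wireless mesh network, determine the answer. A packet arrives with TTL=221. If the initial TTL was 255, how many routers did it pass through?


Given: initial TTL = 255, received TTL = 221
Hops = initial TTL - received TTL
Hops = 255 - 221 = 34

34


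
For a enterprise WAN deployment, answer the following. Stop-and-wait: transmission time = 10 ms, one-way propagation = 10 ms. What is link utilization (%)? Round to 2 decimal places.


Given: Ttrans = 10 ms, Tprop = 10 ms
RTT = 2 * Tprop = 2 * 10 = 20 ms
U = Ttrans / (Ttrans + RTT)
U = 10 / (10 + 20)
U = 10 / 30 = 0.333333
U% = 33.33%

33.33


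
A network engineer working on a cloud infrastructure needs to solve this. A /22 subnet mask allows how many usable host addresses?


Given: subnet mask /22
Host bits = 32 - 22 = 10
Total addresses = 2^10 = 1024
Usable hosts = 1024 - 2 (network + broadcast) = 1022

1022


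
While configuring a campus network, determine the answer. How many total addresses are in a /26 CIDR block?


Given: CIDR prefix /26
Host bits = 32 - 26 = 6
Total addresses = 2^6 = 64

64


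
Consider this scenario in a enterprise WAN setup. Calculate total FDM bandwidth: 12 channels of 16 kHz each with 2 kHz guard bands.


Given: 12 channels, 16 kHz each, guard = 2 kHz
Channel bandwidth = 12 * 16 = 192 kHz
Guard bands = 11 gaps * 2 kHz = 22 kHz
Total = 192 + 22 = 214 kHz

214


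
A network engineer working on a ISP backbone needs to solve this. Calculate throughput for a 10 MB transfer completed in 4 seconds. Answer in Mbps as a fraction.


Given: file = 10 MB, time = 4 s
File in Mb = 10 * 8 = 80 Mb
Throughput = 80 / 4 Mbps
Throughput = 20 Mbps

20


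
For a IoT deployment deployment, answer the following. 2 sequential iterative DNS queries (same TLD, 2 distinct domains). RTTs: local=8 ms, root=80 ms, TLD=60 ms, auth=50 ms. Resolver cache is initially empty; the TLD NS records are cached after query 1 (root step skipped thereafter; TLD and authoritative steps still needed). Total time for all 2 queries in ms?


Lookup 1 (cold cache): local + root + TLD + auth = 8 + 80 + 60 + 50 = 198 ms
Lookups 2..2 (TLD NS cached -> skip root; new domain -> still ask TLD and auth): local + TLD + auth = 8 + 60 + 50 = 118 ms each
Remaining 1 lookups: 1 * 118 = 118 ms
Total = 198 + 118 = 316 ms

316


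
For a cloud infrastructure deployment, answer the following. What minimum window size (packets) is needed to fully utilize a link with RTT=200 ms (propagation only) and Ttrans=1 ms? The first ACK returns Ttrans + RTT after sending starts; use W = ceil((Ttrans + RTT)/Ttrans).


Given: Ttrans = 1 ms, RTT = 200 ms (= 2 * Tprop, Tprop = 100 ms)
Time until first ACK returns = Ttrans + RTT = 1 + 200 = 201 ms
Need W * Ttrans >= Ttrans + RTT  ->  W >= (Ttrans + RTT) / Ttrans
(Ttrans + RTT) / Ttrans = 201 / 1 = 201
W_min = ceil(201) = 201

201


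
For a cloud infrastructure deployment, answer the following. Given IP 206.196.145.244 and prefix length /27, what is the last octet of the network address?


Given: IP = 206.196.145.244, prefix = /27
Subnet mask = 255.255.255.224
Last octet of IP: 244
Last octet of mask: 224
Network last octet = 244 AND 224 = 224

224


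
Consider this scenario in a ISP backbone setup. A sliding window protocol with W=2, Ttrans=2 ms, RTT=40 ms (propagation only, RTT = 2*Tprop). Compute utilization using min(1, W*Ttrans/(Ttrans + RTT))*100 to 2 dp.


Given: W = 2, Ttrans = 2 ms, RTT = 40 ms (= 2 * Tprop, Tprop = 20 ms)
Cycle time = Ttrans + RTT = 2 + 40 = 42 ms (first packet sent until its ACK returns)
W * Ttrans = 2 * 2 = 4 ms of sending per cycle
W * Ttrans / (Ttrans + RTT) = 4 / 42 = 0.095238
U = min(1, 0.095238) = 0.095238
U% = 9.52%

9.52


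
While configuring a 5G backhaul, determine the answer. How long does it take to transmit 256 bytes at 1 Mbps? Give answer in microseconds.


Given: packet = 256 bytes, bandwidth = 1 Mbps
Packet in bits = 256 * 8 = 2048 bits
Bandwidth = 1 * 10^6 = 1000000 bps
Time = 2048 / 1000000 seconds
Time in us = 2048 * 10^6 / 1000000 = 2048

2048


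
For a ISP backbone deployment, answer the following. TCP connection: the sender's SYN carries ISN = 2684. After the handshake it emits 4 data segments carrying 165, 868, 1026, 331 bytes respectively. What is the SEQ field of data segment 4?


The SYN occupies sequence number ISN = 2684, so the first data byte is ISN + 1 = 2685.
SEQ of data segment i = (ISN + 1) + sum of payload sizes of segments 1..i-1.
Segment 1: SEQ = 2685, payload = 165 bytes
Segment 2: SEQ = 2850, payload = 868 bytes
Segment 3: SEQ = 3718, payload = 1026 bytes
Segment 4: SEQ = 4744, payload = 331 bytes
SEQ of segment 4 = 2685 + 165 + 868 + 1026 = 4744

4744


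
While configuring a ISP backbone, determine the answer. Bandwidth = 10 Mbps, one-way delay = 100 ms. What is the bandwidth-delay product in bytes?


Given: bandwidth = 10 Mbps, delay = 100 ms
BDP in bits = 10 * 10^6 * 100 / 1000
BDP in bits = 1000000
BDP in bytes = 1000000 / 8 = 125000

125000


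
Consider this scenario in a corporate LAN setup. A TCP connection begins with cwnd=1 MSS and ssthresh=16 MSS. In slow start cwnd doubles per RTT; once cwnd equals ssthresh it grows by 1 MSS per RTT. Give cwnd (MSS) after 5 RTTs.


RTT 0: cwnd = 1 MSS (initial)
RTT 1: cwnd = 2 MSS (slow start, doubled)
RTT 2: cwnd = 4 MSS (slow start, doubled)
RTT 3: cwnd = 8 MSS (slow start, doubled)
RTT 4: cwnd = 16 MSS (slow start, doubled)
RTT 5: cwnd = 17 MSS (congestion avoidance, +1)

17


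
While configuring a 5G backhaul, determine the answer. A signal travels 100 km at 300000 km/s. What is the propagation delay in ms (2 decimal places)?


Given: distance = 100 km, speed = 300000 km/s
Delay = distance / speed = 100 / 300000 seconds
Delay in ms = 100 * 1000 / 300000
Delay = 0.3333 ms
Rounded to 2 dp = 0.33 ms

0.33


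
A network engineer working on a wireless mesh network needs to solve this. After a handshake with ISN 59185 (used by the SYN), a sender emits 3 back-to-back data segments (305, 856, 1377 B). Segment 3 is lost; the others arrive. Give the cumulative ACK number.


SYN uses sequence number 59185; first data byte = ISN + 1 = 59186.
Segment 1: SEQ = 59186, len = 305 B, covers [59186, 59490]
Segment 2: SEQ = 59491, len = 856 B, covers [59491, 60346]
Segment 3: SEQ = 60347, len = 1377 B, covers [60347, 61723] [LOST]
In-order data received: bytes [59186, 60346] (segments 1..2).
Segment 3 missing -> gap begins at byte 60347.
Cumulative ACK = next expected in-order byte = 59186 + 305 + 856 = 60347

60347


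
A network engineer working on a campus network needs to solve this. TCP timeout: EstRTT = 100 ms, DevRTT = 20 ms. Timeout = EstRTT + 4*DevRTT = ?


Given: EstRTT = 100 ms, DevRTT = 20 ms
Timeout = EstRTT + 4 * DevRTT
4 * DevRTT = 4 * 20 = 80
Timeout = 100 + 80 = 180 ms

180


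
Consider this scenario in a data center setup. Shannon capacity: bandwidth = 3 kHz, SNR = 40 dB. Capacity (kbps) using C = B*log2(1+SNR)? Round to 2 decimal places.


Given: B = 3 kHz, SNR = 40 dB
SNR linear = 10^(40/10) = 10000
1 + SNR = 10001
log2(10001) = 13.2878566418
C = 3 * 1000 * 13.2878566418 = 39863.5699 bps
C = 39.863570 kbps -> 39.86 kbps (2 dp)

39.86


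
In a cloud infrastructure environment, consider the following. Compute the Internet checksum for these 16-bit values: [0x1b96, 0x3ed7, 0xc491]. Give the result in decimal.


Given words: [0x1b96, 0x3ed7, 0xc491]
Step 1: Sum all words
Raw sum = 7062 + 16087 + 50321 = 73470
Step 2: Fold carry: (7934 + 1) = 7935
One's complement = ~7935 & 0xFFFF = 57600

57600


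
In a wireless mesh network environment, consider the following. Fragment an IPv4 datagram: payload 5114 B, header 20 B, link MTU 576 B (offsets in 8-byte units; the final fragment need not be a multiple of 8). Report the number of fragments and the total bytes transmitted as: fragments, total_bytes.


Max data per non-final fragment = floor((MTU - header)/8)*8 = floor((576 - 20)/8)*8 = floor(556/8)*8 = 552 B
Final fragment needs no 8-byte alignment: it can carry up to MTU - header = 556 B
Non-final fragments needed = ceil((payload - 556) / 552) = ceil(4558/552) = ceil(8.2572) = 9
Number of fragments = 9 + 1 = 10
Fragment sizes (data): 9 * 552 B + 146 B (last, 146 <= 556 OK)
Total bytes sent = payload + n_frags * header = 5114 + 10*20 = 5114 + 200 = 5314 B

10, 5314


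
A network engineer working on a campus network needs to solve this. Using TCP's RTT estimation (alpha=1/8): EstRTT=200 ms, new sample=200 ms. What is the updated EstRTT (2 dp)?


Given: EstRTT = 200 ms, SampleRTT = 200 ms, alpha = 1/8
New EstRTT = (1 - alpha) * EstRTT + alpha * SampleRTT
(7/8) * 200 = 175
(1/8) * 200 = 25
New EstRTT = 175 + 25 = 200 ms -> 200.00 ms (2 dp)

200.00


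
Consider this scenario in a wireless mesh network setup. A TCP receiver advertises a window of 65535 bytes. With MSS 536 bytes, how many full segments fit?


Given: RWND = 65535 bytes, MSS = 536 bytes
Full segments = floor(RWND / MSS)
Full segments = floor(65535 / 536)
Full segments = floor(122.2668) = 122

122


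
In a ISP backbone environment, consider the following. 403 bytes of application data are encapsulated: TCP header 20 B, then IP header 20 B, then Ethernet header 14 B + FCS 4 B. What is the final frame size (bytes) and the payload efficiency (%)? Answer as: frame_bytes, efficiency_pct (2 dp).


TCP segment = 403 + 20 = 423 B
IP packet = 423 + 20 = 443 B
Ethernet frame = 443 + 14 + 4 = 461 B
Efficiency = app / frame = 403 / 461 = 0.874187 = 87.4187% -> 87.42% (2 dp)

461, 87.42


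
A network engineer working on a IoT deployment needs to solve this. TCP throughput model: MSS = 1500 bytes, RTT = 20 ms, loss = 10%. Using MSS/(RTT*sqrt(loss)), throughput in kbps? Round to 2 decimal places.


Given: MSS = 1500 bytes, RTT = 20 ms, loss = 10%
RTT in seconds = 20 / 1000 = 0.02
Loss rate = 10% = 0.1
sqrt(loss) = sqrt(0.1) = 0.316227766017
Throughput (bytes/s) = 1500 / (0.02 * 0.316227766017) = 237170.8245
Throughput (kbps) = 237170.8245 * 8 / 1000 = 1897.366596 -> 1897.37 kbps (2 dp)

1897.37


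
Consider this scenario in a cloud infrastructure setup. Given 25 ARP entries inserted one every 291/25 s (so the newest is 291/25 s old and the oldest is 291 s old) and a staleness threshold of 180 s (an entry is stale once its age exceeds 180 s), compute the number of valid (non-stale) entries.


Ages are k * 291/25 s for k = 1..25 (spacing = 11.6400 s).
Entry k is valid iff k * 291/25 <= 180 iff k <= 25 * 180 / 291 = 15.4639
n_valid = floor(15.4639) = 15
(n_stale = 25 - 15 = 10)

15


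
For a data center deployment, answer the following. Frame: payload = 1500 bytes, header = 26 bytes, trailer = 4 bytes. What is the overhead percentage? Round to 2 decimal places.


Given: payload = 1500 B, header = 26 B, trailer = 4 B
Overhead bytes = header + trailer = 26 + 4 = 30
Total frame = payload + overhead = 1500 + 30 = 1530
Overhead % = 30 / 1530 * 100 = 1.9608% -> 1.96% (2 dp)

1.96


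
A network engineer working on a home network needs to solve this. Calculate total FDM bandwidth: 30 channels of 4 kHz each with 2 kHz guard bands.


Given: 30 channels, 4 kHz each, guard = 2 kHz
Channel bandwidth = 30 * 4 = 120 kHz
Guard bands = 29 gaps * 2 kHz = 58 kHz
Total = 120 + 58 = 178 kHz

178


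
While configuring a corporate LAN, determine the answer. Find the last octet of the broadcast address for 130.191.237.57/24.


Given: IP = 130.191.237.57, prefix = /24
Host bits = 32 - 24 = 8
Network last octet = 57 AND mask = 0
Host part size = 2^8 - 1 = 255
Broadcast last octet = 0 OR 255 = 255

255


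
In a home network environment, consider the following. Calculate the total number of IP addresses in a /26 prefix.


Given: CIDR prefix /26
Host bits = 32 - 26 = 6
Total addresses = 2^6 = 64

64


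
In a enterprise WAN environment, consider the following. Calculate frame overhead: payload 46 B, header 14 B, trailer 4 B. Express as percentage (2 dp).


Given: payload = 46 B, header = 14 B, trailer = 4 B
Overhead bytes = header + trailer = 14 + 4 = 18
Total frame = payload + overhead = 46 + 18 = 64
Overhead % = 18 / 64 * 100 = 28.1250% -> 28.13% (2 dp)

28.13


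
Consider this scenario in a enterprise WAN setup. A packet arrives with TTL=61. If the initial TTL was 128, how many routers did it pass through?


Given: initial TTL = 128, received TTL = 61
Hops = initial TTL - received TTL
Hops = 128 - 61 = 67

67


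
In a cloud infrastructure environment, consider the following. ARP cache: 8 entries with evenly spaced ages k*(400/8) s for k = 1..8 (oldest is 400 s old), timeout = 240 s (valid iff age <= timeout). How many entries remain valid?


Ages are k * 400/8 s for k = 1..8 (spacing = 50.0000 s).
Entry k is valid iff k * 400/8 <= 240 iff k <= 8 * 240 / 400 = 4.8000
n_valid = floor(4.8000) = 4
(n_stale = 8 - 4 = 4)

4


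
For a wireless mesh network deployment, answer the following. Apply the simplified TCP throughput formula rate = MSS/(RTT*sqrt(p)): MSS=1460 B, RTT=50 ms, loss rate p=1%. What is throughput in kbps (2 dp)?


Given: MSS = 1460 bytes, RTT = 50 ms, loss = 1%
RTT in seconds = 50 / 1000 = 0.05
Loss rate = 1% = 0.01
sqrt(loss) = sqrt(0.01) = 0.1
Throughput (bytes/s) = 1460 / (0.05 * 0.1) = 292000.0000
Throughput (kbps) = 292000.0000 * 8 / 1000 = 2336.000000 -> 2336.00 kbps (2 dp)

2336.00


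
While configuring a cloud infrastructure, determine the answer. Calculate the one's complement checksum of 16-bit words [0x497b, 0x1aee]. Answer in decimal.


Given words: [0x497b, 0x1aee]
Step 1: Sum all words
Raw sum = 18811 + 6894 = 25705
One's complement = ~25705 & 0xFFFF = 39830

39830


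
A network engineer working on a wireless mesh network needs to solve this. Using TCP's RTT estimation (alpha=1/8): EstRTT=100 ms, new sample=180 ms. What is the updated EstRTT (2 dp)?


Given: EstRTT = 100 ms, SampleRTT = 180 ms, alpha = 1/8
New EstRTT = (1 - alpha) * EstRTT + alpha * SampleRTT
(7/8) * 100 = 87.5
(1/8) * 180 = 22.5
New EstRTT = 87.5 + 22.5 = 110 ms -> 110.00 ms (2 dp)

110.00


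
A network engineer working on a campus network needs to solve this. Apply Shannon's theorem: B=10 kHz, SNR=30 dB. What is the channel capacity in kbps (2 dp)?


Given: B = 10 kHz, SNR = 30 dB
SNR linear = 10^(30/10) = 1000
1 + SNR = 1001
log2(1001) = 9.9672262588
C = 10 * 1000 * 9.9672262588 = 99672.2626 bps
C = 99.672263 kbps -> 99.67 kbps (2 dp)

99.67
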